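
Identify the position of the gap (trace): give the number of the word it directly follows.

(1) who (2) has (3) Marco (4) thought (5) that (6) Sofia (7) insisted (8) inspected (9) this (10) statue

The displaced element is "who" (word 1).
It is linked across 2 clause boundaries (that → Ø).
It functions as the subject of "inspected", so the gap sits immediately after word 7 ("insisted").
Base order: Marco has thought that Sofia insisted that who inspected this statue.

7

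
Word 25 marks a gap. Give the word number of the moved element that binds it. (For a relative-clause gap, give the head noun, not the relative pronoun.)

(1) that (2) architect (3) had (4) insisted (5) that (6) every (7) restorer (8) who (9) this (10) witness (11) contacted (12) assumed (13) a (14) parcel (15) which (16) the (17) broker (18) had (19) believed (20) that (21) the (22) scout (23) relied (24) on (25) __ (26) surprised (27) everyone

14

The gap at 25 is the prepositional object of "relied", inside a relative clause.
The relative pronoun is "which" (word 15); it is bound by the head noun immediately before it.
Its filler is the head noun "parcel", at word 14.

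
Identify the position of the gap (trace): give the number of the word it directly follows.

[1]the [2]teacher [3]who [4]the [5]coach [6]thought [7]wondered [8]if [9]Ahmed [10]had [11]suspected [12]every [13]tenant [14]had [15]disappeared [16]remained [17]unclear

6

The displaced element is "the teacher" (word 2).
It is linked across 1 clause boundary (Ø).
It functions as the subject of "wondered", so the gap sits immediately after word 6 ("thought").
Base order: The coach thought the teacher wondered if Ahmed had suspected every tenant had disappeared.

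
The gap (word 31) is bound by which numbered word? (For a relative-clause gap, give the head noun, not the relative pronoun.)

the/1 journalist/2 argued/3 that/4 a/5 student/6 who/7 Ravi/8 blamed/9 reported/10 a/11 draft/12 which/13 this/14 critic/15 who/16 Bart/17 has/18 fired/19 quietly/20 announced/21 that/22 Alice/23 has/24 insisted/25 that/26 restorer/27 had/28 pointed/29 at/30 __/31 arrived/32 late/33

The gap at 31 is the prepositional object of "pointed", inside a relative clause.
The relative pronoun is "which" (word 13); it is bound by the head noun immediately before it.
Its filler is the head noun "draft", at word 12.

12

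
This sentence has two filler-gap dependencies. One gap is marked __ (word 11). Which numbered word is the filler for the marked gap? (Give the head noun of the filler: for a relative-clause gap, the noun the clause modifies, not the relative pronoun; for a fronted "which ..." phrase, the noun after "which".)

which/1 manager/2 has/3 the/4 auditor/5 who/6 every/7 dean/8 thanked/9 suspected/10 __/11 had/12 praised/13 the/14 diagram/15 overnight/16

2

The marked gap is the subject of "praised".
Its filler is the fronted wh-phrase "which manager", at word 2.
(The other dependency links word 5 to a gap after word 9.)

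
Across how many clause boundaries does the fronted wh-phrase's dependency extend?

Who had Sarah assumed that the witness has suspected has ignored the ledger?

"who" is extracted from the subject of "ignored".
Boundaries crossed, outermost first: [that], [Ø] — 2 in total.

2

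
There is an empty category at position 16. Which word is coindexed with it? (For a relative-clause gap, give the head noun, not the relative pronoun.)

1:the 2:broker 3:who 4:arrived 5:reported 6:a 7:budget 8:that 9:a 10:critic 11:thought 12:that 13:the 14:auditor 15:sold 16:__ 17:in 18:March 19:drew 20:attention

7

The gap at 16 is the object of "sold", inside a relative clause.
The relative pronoun is "that" (word 8); it is bound by the head noun immediately before it.
Its filler is the head noun "budget", at word 7.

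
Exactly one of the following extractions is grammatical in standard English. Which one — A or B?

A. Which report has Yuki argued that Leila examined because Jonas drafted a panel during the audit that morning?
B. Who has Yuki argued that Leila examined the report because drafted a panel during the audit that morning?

A

In B, the wh-phrase is extracted from inside an adjunct island (introduced by "because"), which blocks movement.
In A, the extraction path crosses only that-complement boundaries, which are transparent.
So A is grammatical.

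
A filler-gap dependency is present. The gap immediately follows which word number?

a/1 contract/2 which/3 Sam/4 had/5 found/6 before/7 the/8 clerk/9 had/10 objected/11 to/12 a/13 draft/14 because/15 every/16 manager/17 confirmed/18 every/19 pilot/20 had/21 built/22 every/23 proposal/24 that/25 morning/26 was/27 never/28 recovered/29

6

The displaced element is "a contract" (word 2).
It functions as the direct object of "found", so the gap sits immediately after word 6 ("found").
Base order: Sam had found a contract before the clerk had objected to a draft because every manager confirmed every pilot had built every proposal that morning.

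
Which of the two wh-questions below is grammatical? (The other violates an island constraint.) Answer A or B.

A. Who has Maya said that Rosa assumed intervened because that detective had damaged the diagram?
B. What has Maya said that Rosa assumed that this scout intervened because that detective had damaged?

A

In B, the wh-phrase is extracted from inside an adjunct island (introduced by "because"), which blocks movement.
In A, the extraction path crosses only that-complement boundaries, which are transparent.
So A is grammatical.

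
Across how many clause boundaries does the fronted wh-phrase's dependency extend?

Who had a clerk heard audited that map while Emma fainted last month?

"who" is extracted from the subject of "audited".
Boundaries crossed, outermost first: [Ø] — 1 in total.

1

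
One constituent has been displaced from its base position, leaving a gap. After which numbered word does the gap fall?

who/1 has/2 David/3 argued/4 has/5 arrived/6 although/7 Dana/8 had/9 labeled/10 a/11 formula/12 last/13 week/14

The displaced element is "who" (word 1).
It is linked across 1 clause boundary (Ø).
It functions as the subject of "arrived", so the gap sits immediately after word 4 ("argued").
Base order: David has argued that who has arrived although Dana had labeled a formula last week.

4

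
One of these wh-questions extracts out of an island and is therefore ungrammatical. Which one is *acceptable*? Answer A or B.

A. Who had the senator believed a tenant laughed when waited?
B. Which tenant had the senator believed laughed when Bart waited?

In A, the wh-phrase is extracted from inside an adjunct island (introduced by "when"), which blocks movement.
In B, the extraction path crosses only that-complement boundaries, which are transparent.
So B is grammatical.

B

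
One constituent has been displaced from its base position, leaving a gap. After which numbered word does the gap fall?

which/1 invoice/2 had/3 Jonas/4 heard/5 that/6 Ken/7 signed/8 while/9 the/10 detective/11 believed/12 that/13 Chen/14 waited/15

The displaced element is "which invoice" (word 2).
It is linked across 1 clause boundary (that).
It functions as the direct object of "signed", so the gap sits immediately after word 8 ("signed").
Base order: Jonas had heard that Ken signed which invoice while the detective believed that Chen waited.

8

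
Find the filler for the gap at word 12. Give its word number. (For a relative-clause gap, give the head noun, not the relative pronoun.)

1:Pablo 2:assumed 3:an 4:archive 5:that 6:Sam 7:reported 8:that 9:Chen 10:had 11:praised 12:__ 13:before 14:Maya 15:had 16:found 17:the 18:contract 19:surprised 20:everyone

4

The gap at 12 is the object of "praised", inside a relative clause.
The relative pronoun is "that" (word 5); it is bound by the head noun immediately before it.
Its filler is the head noun "archive", at word 4.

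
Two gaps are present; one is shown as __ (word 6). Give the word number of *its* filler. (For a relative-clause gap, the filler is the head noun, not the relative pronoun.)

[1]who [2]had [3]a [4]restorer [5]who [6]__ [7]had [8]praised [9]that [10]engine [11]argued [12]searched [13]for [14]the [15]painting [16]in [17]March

4

The marked gap is inside the relative clause, the subject of "praised".
Its filler is the head noun "restorer" (via "who"), at word 4.
(The other dependency links word 1 to a gap after word 11.)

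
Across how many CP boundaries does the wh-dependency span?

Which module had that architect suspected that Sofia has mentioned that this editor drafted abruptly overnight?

2

"which module" is extracted from the object of "drafted".
Boundaries crossed, outermost first: [that], [that] — 2 in total.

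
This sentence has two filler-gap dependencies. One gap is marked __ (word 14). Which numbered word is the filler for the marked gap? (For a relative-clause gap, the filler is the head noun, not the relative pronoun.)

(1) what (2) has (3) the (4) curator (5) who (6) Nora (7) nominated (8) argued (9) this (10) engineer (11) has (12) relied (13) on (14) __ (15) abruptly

1

The marked gap is the object of the preposition "on" of "relied".
Its filler is the fronted wh-phrase "what", at word 1.
(The other dependency links word 4 to a gap after word 7.)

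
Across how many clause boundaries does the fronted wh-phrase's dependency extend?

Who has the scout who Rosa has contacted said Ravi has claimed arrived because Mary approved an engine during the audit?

"who" is extracted from the subject of "arrived".
Boundaries crossed, outermost first: [Ø], [Ø] — 2 in total.

2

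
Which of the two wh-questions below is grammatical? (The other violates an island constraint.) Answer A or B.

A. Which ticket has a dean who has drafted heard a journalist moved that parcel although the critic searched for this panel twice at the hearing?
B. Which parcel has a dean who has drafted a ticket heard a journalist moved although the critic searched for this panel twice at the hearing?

In A, the wh-phrase is extracted from inside a complex-NP island (relative clause) (introduced by "who"), which blocks movement.
In B, the extraction path crosses only that-complement boundaries, which are transparent.
So B is grammatical.

B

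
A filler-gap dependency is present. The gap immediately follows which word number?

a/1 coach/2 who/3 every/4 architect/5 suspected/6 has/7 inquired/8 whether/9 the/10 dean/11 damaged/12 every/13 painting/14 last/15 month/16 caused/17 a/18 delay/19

The displaced element is "a coach" (word 2).
It is linked across 1 clause boundary (Ø).
It functions as the subject of "inquired", so the gap sits immediately after word 6 ("suspected").
Base order: Every architect suspected that a coach has inquired whether the dean damaged every painting last month.

6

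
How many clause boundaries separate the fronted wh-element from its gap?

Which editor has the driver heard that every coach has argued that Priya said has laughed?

"which editor" is extracted from the subject of "laughed".
Boundaries crossed, outermost first: [that], [that], [Ø] — 3 in total.

3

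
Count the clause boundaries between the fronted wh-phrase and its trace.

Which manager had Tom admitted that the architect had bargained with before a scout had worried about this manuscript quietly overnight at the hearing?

"which manager" is extracted from the PP object of "bargained".
Boundaries crossed, outermost first: [that] — 1 in total.

1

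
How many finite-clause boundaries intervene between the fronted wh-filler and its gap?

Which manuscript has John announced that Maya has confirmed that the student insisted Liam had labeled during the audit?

"which manuscript" is extracted from the object of "labeled".
Boundaries crossed, outermost first: [that], [that], [Ø] — 3 in total.

3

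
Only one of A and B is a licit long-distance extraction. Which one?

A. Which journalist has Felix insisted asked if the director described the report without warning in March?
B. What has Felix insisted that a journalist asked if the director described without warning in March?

A

In B, the wh-phrase is extracted from inside a wh-island (introduced by "if"), which blocks movement.
In A, the extraction path crosses only that-complement boundaries, which are transparent.
So A is grammatical.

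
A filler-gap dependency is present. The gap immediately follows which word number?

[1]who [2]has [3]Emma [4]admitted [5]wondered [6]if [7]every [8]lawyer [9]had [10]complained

The displaced element is "who" (word 1).
It is linked across 1 clause boundary (Ø).
It functions as the subject of "wondered", so the gap sits immediately after word 4 ("admitted").
Base order: Emma has admitted that who wondered if every lawyer had complained.

4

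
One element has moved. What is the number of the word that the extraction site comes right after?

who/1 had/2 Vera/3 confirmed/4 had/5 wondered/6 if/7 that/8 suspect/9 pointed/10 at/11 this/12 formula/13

The displaced element is "who" (word 1).
It is linked across 1 clause boundary (Ø).
It functions as the subject of "wondered", so the gap sits immediately after word 4 ("confirmed").
Base order: Vera had confirmed that who had wondered if that suspect pointed at this formula.

4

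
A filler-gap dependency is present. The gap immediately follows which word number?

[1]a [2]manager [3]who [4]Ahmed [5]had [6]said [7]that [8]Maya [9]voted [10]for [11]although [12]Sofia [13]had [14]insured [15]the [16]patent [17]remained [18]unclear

10

The displaced element is "a manager" (word 2).
It is linked across 1 clause boundary (that).
It functions as the object of the preposition "for" of "voted", so the gap sits immediately after word 10 ("for").
Base order: Ahmed had said that Maya voted for a manager although Sofia had insured the patent.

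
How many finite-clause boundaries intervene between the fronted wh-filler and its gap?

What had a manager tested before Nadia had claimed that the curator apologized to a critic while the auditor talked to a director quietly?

"what" originates inside the matrix clause — no clause boundary is crossed.

0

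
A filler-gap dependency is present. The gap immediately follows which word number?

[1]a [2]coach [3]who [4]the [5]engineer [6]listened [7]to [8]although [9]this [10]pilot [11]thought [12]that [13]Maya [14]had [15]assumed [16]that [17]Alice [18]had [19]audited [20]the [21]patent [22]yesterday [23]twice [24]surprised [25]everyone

The displaced element is "a coach" (word 2).
It functions as the object of the preposition "to" of "listened", so the gap sits immediately after word 7 ("to").
Base order: The engineer listened to a coach although this pilot thought that Maya had assumed that Alice had audited the patent yesterday twice.

7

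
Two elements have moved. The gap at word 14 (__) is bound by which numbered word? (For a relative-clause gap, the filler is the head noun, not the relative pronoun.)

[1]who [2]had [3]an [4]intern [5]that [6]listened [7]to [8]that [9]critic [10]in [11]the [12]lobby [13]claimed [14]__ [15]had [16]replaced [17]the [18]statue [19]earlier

The marked gap is the subject of "replaced".
Its filler is the fronted wh-phrase "who", at word 1.
(The other dependency links word 4 to a gap after word 5.)

1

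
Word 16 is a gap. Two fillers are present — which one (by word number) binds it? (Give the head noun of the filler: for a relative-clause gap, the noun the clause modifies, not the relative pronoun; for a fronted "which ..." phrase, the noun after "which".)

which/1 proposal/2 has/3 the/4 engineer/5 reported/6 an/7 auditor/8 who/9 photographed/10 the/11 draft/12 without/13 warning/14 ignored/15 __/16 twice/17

2

The marked gap is the direct object of "ignored".
Its filler is the fronted wh-phrase "which proposal", at word 2.
(The other dependency links word 8 to a gap after word 9.)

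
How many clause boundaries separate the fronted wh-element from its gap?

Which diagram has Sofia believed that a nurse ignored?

1

"which diagram" is extracted from the object of "ignored".
Boundaries crossed, outermost first: [that] — 1 in total.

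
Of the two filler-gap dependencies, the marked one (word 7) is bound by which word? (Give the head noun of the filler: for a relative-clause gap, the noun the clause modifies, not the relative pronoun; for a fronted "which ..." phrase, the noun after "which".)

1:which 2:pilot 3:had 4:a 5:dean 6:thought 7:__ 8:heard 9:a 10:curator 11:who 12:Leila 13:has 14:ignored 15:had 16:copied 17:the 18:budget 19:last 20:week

The marked gap is the subject of "heard".
Its filler is the fronted wh-phrase "which pilot", at word 2.
(The other dependency links word 10 to a gap after word 14.)

2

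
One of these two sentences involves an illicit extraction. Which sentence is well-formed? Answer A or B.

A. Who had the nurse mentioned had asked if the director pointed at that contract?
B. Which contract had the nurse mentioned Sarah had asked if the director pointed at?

In B, the wh-phrase is extracted from inside a wh-island (introduced by "if"), which blocks movement.
In A, the extraction path crosses only that-complement boundaries, which are transparent.
So A is grammatical.

A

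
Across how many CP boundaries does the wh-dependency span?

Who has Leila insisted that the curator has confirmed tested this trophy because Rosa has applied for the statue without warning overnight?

2

"who" is extracted from the subject of "tested".
Boundaries crossed, outermost first: [that], [Ø] — 2 in total.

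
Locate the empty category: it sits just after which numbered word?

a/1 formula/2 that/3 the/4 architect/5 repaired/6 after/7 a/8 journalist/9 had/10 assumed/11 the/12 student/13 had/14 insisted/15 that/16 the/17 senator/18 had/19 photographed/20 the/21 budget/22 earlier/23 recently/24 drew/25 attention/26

The displaced element is "a formula" (word 2).
It functions as the direct object of "repaired", so the gap sits immediately after word 6 ("repaired").
Base order: The architect repaired a formula after a journalist had assumed the student had insisted that the senator had photographed the budget earlier recently.

6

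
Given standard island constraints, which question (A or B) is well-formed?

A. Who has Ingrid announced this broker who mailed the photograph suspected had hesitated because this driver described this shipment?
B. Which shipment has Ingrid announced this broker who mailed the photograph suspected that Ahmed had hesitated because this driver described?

A

In B, the wh-phrase is extracted from inside an adjunct island (introduced by "because"), which blocks movement.
In A, the extraction path crosses only that-complement boundaries, which are transparent.
So A is grammatical.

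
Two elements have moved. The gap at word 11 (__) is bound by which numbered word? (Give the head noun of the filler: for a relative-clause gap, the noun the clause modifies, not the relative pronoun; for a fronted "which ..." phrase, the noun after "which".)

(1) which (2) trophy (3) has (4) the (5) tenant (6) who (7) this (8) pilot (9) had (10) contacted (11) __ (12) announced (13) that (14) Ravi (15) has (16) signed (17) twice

5

The marked gap is inside the relative clause, the direct object of "contacted".
Its filler is the head noun "tenant" (via "who"), at word 5.
(The other dependency links word 2 to a gap after word 16.)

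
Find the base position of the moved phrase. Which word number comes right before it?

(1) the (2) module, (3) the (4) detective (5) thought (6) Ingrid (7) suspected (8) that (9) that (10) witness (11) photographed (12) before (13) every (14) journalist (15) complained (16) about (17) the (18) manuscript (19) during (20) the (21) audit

The displaced element is "the module" (word 2).
It is linked across 2 clause boundaries (Ø → that).
It functions as the direct object of "photographed", so the gap sits immediately after word 11 ("photographed").
Base order: The detective thought Ingrid suspected that that witness photographed the module before every journalist complained about the manuscript during the audit.

11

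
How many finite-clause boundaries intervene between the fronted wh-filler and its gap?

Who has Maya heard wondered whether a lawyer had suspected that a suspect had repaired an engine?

"who" is extracted from the subject of "wondered".
Boundaries crossed, outermost first: [Ø] — 1 in total.

1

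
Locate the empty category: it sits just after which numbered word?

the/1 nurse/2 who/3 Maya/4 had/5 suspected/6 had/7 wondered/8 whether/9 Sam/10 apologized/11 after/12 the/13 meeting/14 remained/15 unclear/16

6

The displaced element is "the nurse" (word 2).
It is linked across 1 clause boundary (Ø).
It functions as the subject of "wondered", so the gap sits immediately after word 6 ("suspected").
Base order: Maya had suspected the nurse had wondered whether Sam apologized after the meeting.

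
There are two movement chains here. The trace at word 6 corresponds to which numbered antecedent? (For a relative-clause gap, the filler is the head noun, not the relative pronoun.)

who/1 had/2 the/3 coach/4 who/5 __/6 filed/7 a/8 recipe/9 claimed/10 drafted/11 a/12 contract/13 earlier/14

4

The marked gap is inside the relative clause, the subject of "filed".
Its filler is the head noun "coach" (via "who"), at word 4.
(The other dependency links word 1 to a gap after word 10.)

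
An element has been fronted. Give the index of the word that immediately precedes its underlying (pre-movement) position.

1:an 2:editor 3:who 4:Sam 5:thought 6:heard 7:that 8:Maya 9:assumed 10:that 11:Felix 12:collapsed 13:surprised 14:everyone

5

The displaced element is "an editor" (word 2).
It is linked across 1 clause boundary (Ø).
It functions as the subject of "heard", so the gap sits immediately after word 5 ("thought").
Base order: Sam thought an editor heard that Maya assumed that Felix collapsed.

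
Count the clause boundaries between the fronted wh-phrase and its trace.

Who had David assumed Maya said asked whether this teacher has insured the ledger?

"who" is extracted from the subject of "asked".
Boundaries crossed, outermost first: [Ø], [Ø] — 2 in total.

2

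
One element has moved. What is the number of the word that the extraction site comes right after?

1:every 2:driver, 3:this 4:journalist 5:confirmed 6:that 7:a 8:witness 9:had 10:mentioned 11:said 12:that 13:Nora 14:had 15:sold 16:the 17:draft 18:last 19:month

10

The displaced element is "every driver" (word 2).
It is linked across 2 clause boundaries (that → Ø).
It functions as the subject of "said", so the gap sits immediately after word 10 ("mentioned").
Base order: This journalist confirmed that a witness had mentioned that every driver said that Nora had sold the draft last month.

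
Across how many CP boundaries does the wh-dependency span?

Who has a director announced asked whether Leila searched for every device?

"who" is extracted from the subject of "asked".
Boundaries crossed, outermost first: [Ø] — 1 in total.

1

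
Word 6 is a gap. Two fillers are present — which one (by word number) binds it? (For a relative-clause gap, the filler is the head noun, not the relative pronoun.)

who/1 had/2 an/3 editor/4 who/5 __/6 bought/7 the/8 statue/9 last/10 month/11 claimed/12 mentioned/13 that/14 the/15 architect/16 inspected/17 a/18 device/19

4

The marked gap is inside the relative clause, the subject of "bought".
Its filler is the head noun "editor" (via "who"), at word 4.
(The other dependency links word 1 to a gap after word 12.)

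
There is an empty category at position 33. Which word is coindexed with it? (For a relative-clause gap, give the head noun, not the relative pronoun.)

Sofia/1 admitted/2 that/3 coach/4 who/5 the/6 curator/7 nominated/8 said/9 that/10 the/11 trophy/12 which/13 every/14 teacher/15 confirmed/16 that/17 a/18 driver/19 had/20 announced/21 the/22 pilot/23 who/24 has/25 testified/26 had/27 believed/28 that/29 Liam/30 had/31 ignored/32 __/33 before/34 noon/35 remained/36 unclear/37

12

The gap at 33 is the object of "ignored", inside a relative clause.
The relative pronoun is "which" (word 13); it is bound by the head noun immediately before it.
Its filler is the head noun "trophy", at word 12.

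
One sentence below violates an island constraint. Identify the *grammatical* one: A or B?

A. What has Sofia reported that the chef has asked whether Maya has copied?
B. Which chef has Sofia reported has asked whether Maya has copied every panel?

B

In A, the wh-phrase is extracted from inside a wh-island (introduced by "whether"), which blocks movement.
In B, the extraction path crosses only that-complement boundaries, which are transparent.
So B is grammatical.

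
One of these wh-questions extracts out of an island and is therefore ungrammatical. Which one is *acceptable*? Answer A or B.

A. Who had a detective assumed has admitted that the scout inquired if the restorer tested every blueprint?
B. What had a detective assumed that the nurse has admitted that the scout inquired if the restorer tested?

In B, the wh-phrase is extracted from inside a wh-island (introduced by "if"), which blocks movement.
In A, the extraction path crosses only that-complement boundaries, which are transparent.
So A is grammatical.

A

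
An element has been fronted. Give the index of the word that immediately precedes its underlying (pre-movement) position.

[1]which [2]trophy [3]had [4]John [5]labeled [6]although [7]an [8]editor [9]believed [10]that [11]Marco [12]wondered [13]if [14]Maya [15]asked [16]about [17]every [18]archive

5

The displaced element is "which trophy" (word 2).
It functions as the direct object of "labeled", so the gap sits immediately after word 5 ("labeled").
Base order: John had labeled which trophy although an editor believed that Marco wondered if Maya asked about every archive.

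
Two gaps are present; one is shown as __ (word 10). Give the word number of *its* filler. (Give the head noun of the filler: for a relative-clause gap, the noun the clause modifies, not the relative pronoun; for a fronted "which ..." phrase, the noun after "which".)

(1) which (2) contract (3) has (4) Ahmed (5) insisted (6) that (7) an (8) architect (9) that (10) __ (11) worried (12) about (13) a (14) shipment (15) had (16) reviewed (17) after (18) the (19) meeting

The marked gap is inside the relative clause, the subject of "worried".
Its filler is the head noun "architect" (via "that"), at word 8.
(The other dependency links word 2 to a gap after word 16.)

8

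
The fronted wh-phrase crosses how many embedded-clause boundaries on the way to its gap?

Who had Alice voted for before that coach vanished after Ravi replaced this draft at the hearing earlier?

0

"who" originates inside the matrix clause — no clause boundary is crossed.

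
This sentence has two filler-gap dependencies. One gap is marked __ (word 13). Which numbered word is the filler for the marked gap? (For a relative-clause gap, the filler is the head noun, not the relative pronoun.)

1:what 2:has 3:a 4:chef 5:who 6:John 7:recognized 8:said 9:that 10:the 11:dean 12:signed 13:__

1

The marked gap is the direct object of "signed".
Its filler is the fronted wh-phrase "what", at word 1.
(The other dependency links word 4 to a gap after word 7.)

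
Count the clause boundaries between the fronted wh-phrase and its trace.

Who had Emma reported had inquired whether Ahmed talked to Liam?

"who" is extracted from the subject of "inquired".
Boundaries crossed, outermost first: [Ø] — 1 in total.

1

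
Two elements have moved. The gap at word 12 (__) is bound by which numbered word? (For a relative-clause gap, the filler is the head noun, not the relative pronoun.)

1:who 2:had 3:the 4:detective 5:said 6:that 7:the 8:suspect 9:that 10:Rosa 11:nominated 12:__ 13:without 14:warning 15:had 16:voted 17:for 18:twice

The marked gap is inside the relative clause, the direct object of "nominated".
Its filler is the head noun "suspect" (via "that"), at word 8.
(The other dependency links word 1 to a gap after word 17.)

8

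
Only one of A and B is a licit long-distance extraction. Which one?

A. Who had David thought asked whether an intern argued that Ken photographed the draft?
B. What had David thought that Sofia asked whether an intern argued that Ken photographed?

In B, the wh-phrase is extracted from inside a wh-island (introduced by "whether"), which blocks movement.
In A, the extraction path crosses only that-complement boundaries, which are transparent.
So A is grammatical.

A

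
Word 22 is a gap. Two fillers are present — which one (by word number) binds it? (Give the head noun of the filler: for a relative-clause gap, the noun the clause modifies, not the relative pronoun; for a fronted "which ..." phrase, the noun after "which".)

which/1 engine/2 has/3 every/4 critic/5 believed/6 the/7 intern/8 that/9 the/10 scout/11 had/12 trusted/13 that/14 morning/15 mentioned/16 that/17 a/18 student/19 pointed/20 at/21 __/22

The marked gap is the object of the preposition "at" of "pointed".
Its filler is the fronted wh-phrase "which engine", at word 2.
(The other dependency links word 8 to a gap after word 13.)

2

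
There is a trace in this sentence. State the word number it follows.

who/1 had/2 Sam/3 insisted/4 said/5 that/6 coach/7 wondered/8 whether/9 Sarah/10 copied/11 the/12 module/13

The displaced element is "who" (word 1).
It is linked across 1 clause boundary (Ø).
It functions as the subject of "said", so the gap sits immediately after word 4 ("insisted").
Base order: Sam had insisted that who said that coach wondered whether Sarah copied the module.

4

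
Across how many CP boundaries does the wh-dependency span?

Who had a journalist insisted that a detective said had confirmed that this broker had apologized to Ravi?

2

"who" is extracted from the subject of "confirmed".
Boundaries crossed, outermost first: [that], [Ø] — 2 in total.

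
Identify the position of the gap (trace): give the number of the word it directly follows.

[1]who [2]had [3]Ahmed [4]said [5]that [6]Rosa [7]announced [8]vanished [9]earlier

The displaced element is "who" (word 1).
It is linked across 2 clause boundaries (that → Ø).
It functions as the subject of "vanished", so the gap sits immediately after word 7 ("announced").
Base order: Ahmed had said that Rosa announced that who vanished earlier.

7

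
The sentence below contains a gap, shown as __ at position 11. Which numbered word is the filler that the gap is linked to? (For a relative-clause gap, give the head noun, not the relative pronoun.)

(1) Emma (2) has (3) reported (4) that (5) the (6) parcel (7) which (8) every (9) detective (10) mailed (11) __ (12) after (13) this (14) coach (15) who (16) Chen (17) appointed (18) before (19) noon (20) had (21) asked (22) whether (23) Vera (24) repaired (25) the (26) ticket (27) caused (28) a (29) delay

6

The gap at 11 is the object of "mailed", inside a relative clause.
The relative pronoun is "which" (word 7); it is bound by the head noun immediately before it.
Its filler is the head noun "parcel", at word 6.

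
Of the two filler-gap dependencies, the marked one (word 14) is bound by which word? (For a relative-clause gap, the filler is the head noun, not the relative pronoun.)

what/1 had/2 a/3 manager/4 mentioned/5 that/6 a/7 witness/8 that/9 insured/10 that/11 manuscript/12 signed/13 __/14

1

The marked gap is the direct object of "signed".
Its filler is the fronted wh-phrase "what", at word 1.
(The other dependency links word 8 to a gap after word 9.)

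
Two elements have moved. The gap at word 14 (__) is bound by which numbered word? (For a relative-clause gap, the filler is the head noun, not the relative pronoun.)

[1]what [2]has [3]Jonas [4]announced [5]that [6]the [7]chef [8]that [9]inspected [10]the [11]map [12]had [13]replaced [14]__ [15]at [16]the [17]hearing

The marked gap is the direct object of "replaced".
Its filler is the fronted wh-phrase "what", at word 1.
(The other dependency links word 7 to a gap after word 8.)

1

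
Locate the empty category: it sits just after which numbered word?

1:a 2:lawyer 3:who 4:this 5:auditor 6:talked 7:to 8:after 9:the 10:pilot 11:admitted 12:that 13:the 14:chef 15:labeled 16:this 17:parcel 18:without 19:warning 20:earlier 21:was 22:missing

The displaced element is "a lawyer" (word 2).
It functions as the object of the preposition "to" of "talked", so the gap sits immediately after word 7 ("to").
Base order: This auditor talked to a lawyer after the pilot admitted that the chef labeled this parcel without warning earlier.

7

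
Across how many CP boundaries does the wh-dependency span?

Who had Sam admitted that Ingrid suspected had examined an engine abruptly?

"who" is extracted from the subject of "examined".
Boundaries crossed, outermost first: [that], [Ø] — 2 in total.

2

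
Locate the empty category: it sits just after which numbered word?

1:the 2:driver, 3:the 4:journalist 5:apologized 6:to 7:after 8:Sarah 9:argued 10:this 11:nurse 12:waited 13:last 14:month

The displaced element is "the driver" (word 2).
It functions as the object of the preposition "to" of "apologized", so the gap sits immediately after word 6 ("to").
Base order: The journalist apologized to the driver after Sarah argued this nurse waited last month.

6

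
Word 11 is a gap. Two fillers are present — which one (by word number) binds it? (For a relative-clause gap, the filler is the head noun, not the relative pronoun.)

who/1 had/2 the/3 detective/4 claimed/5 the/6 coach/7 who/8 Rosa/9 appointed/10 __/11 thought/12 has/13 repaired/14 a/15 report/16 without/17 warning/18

7

The marked gap is inside the relative clause, the direct object of "appointed".
Its filler is the head noun "coach" (via "who"), at word 7.
(The other dependency links word 1 to a gap after word 12.)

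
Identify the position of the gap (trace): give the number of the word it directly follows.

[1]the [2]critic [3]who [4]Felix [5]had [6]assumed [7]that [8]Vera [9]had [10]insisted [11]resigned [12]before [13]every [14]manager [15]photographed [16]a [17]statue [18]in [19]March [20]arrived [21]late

10

The displaced element is "the critic" (word 2).
It is linked across 2 clause boundaries (that → Ø).
It functions as the subject of "resigned", so the gap sits immediately after word 10 ("insisted").
Base order: Felix had assumed that Vera had insisted that the critic resigned before every manager photographed a statue in March.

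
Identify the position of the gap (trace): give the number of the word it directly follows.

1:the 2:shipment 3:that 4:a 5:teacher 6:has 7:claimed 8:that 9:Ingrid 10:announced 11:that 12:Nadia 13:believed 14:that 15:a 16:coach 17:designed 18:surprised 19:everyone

The displaced element is "the shipment" (word 2).
It is linked across 3 clause boundaries (that → that → that).
It functions as the direct object of "designed", so the gap sits immediately after word 17 ("designed").
Base order: A teacher has claimed that Ingrid announced that Nadia believed that a coach designed the shipment.

17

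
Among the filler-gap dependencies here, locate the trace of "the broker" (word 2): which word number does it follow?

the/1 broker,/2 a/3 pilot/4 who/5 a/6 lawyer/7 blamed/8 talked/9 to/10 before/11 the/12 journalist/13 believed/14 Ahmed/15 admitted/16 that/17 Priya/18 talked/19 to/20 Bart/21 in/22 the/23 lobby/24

The displaced element is "the broker" (word 2).
It functions as the object of the preposition "to" of "talked", so the gap sits immediately after word 10 ("to").
Base order: A pilot who a lawyer blamed talked to the broker before the journalist believed Ahmed admitted that Priya talked to Bart in the lobby.

10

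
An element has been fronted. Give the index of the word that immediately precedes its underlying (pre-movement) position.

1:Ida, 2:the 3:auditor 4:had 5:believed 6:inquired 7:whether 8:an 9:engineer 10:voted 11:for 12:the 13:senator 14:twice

The displaced element is "Ida" (word 1).
It is linked across 1 clause boundary (Ø).
It functions as the subject of "inquired", so the gap sits immediately after word 5 ("believed").
Base order: The auditor had believed that Ida inquired whether an engineer voted for the senator twice.

5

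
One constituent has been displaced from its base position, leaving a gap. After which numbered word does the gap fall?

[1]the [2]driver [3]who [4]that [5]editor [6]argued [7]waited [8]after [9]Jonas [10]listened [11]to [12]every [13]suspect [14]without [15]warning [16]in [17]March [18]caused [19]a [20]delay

6

The displaced element is "the driver" (word 2).
It is linked across 1 clause boundary (Ø).
It functions as the subject of "waited", so the gap sits immediately after word 6 ("argued").
Base order: That editor argued that the driver waited after Jonas listened to every suspect without warning in March.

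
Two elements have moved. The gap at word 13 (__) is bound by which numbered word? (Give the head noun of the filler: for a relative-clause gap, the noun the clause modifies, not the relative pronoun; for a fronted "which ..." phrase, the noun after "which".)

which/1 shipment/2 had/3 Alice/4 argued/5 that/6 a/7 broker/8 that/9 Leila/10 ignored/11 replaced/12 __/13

The marked gap is the direct object of "replaced".
Its filler is the fronted wh-phrase "which shipment", at word 2.
(The other dependency links word 8 to a gap after word 11.)

2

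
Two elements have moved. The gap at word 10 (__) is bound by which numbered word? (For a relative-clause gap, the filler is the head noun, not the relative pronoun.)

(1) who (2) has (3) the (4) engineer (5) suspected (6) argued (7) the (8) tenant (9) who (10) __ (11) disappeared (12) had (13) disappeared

The marked gap is inside the relative clause, the subject of "disappeared".
Its filler is the head noun "tenant" (via "who"), at word 8.
(The other dependency links word 1 to a gap after word 5.)

8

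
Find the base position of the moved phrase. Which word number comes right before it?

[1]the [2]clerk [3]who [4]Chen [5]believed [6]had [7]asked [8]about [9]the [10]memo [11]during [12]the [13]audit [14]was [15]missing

The displaced element is "the clerk" (word 2).
It is linked across 1 clause boundary (Ø).
It functions as the subject of "asked", so the gap sits immediately after word 5 ("believed").
Base order: Chen believed the clerk had asked about the memo during the audit.

5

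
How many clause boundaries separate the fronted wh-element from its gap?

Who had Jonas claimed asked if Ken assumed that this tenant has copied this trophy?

"who" is extracted from the subject of "asked".
Boundaries crossed, outermost first: [Ø] — 1 in total.

1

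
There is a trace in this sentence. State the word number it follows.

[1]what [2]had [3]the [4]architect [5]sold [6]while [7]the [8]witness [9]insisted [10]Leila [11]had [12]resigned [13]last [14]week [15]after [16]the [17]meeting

The displaced element is "what" (word 1).
It functions as the direct object of "sold", so the gap sits immediately after word 5 ("sold").
Base order: The architect had sold what while the witness insisted Leila had resigned last week after the meeting.

5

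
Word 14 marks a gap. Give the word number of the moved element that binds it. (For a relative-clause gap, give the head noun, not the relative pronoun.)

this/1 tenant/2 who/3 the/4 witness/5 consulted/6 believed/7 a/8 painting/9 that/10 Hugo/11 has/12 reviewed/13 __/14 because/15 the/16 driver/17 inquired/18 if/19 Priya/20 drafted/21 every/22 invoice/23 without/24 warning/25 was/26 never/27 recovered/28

9

The gap at 14 is the object of "reviewed", inside a relative clause.
The relative pronoun is "that" (word 10); it is bound by the head noun immediately before it.
Its filler is the head noun "painting", at word 9.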